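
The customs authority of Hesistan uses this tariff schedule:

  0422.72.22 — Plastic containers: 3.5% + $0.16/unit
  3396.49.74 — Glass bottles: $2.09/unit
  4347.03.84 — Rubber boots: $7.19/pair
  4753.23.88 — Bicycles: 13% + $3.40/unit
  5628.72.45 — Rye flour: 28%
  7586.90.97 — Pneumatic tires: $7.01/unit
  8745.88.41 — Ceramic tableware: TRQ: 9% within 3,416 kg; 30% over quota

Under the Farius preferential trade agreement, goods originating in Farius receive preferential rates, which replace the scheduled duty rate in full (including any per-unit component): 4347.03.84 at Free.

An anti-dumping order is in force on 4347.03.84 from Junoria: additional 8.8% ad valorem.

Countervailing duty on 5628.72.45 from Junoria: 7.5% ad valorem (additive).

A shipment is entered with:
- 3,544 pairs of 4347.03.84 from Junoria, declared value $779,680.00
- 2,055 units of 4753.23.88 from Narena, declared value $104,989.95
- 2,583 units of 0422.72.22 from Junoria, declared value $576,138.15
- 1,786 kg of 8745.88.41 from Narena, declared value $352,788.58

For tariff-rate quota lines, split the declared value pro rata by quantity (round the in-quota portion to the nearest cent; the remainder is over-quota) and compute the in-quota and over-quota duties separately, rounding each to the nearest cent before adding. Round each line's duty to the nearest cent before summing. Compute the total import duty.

$167,057.98

Line 1 (4347.03.84, Junoria, 3,544 pairs, $779,680.00):
Base rate for 4347.03.84 is $7.19/pair.
4347.03.84 has an FTA preferential rate, but origin Junoria is not Farius; base rate stands.
Additional duty on 4347.03.84 from Junoria: +8.8% ad valorem. Applied ad valorem rate = 8.8%.
Duty = $779,680.00 × 8.8% + 3,544 × $7.19 = $94,093.20.
Line 2 (4753.23.88, Narena, 2,055 units, $104,989.95):
Base rate for 4753.23.88 is 13% + $3.40/unit.
Duty = $104,989.95 × 13% + 2,055 × $3.40 = $20,635.69.
Line 3 (0422.72.22, Junoria, 2,583 units, $576,138.15):
Base rate for 0422.72.22 is 3.5% + $0.16/unit.
Duty = $576,138.15 × 3.5% + 2,583 × $0.16 = $20,578.12.
Line 4 (8745.88.41, Narena, 1,786 kg, $352,788.58):
Code 8745.88.41 is under a tariff-rate quota (threshold 3,416 kg). Quantity 1,786 kg is within the quota, so the in-quota rate 9% applies to the full value.
Duty = $352,788.58 × 9% = $31,750.97.
Total = $94,093.20 + $20,635.69 + $20,578.12 + $31,750.97 = $167,057.98.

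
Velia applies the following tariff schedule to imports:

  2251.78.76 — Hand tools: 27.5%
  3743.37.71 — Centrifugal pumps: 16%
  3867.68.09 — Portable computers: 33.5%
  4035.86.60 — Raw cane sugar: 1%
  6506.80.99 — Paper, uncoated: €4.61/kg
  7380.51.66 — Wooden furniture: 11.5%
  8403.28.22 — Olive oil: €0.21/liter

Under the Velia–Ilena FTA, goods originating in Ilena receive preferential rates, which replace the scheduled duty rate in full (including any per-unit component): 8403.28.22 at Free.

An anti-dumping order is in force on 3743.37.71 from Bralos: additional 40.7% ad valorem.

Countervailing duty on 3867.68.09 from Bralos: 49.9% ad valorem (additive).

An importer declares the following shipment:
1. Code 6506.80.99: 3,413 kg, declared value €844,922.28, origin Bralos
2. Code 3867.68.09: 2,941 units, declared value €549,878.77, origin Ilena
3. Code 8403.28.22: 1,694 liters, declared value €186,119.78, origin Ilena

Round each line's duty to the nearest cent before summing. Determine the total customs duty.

Line 1 (6506.80.99, Bralos, 3,413 kg, €844,922.28):
Base rate for 6506.80.99 is €4.61/kg.
Duty = 3,413 × €4.61 = €15,733.93.
Line 2 (3867.68.09, Ilena, 2,941 units, €549,878.77):
Base rate for 3867.68.09 is 33.5%.
Origin Ilena is the FTA partner but 3867.68.09 is not on the preference list; base rate stands.
The additional-duty order on 3867.68.09 targets Bralos, not Ilena; it does not apply.
Duty = €549,878.77 × 33.5% = €184,209.39.
Line 3 (8403.28.22, Ilena, 1,694 liters, €186,119.78):
Base rate for 8403.28.22 is €0.21/liter.
Origin Ilena qualifies under the Velia–Ilena agreement and 8403.28.22 is covered: preferential rate Free applies instead.
Duty = €186,119.78 × 0% = €0.00.
Total = €15,733.93 + €184,209.39 + €0.00 = €199,943.32.

€199,943.32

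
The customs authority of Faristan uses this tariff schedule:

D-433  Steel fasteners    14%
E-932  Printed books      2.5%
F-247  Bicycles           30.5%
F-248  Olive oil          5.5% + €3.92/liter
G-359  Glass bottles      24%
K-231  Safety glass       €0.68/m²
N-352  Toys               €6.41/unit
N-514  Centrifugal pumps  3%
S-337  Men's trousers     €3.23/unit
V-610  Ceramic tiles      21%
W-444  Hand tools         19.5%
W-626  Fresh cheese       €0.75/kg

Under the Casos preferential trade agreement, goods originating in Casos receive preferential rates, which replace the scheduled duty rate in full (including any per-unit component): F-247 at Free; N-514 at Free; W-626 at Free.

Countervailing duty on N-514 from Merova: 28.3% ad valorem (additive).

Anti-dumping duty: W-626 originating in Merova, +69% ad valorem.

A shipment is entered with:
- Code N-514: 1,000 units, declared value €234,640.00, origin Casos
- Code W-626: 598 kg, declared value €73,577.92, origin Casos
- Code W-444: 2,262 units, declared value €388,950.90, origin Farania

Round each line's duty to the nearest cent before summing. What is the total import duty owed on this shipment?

Line 1 (N-514, Casos, 1,000 units, €234,640.00):
Base rate for N-514 is 3%.
Origin Casos qualifies under the Faristan–Casos agreement and N-514 is covered: preferential rate Free applies instead.
The additional-duty order on N-514 targets Merova, not Casos; it does not apply.
Duty = €234,640.00 × 0% = €0.00.
Line 2 (W-626, Casos, 598 kg, €73,577.92):
Base rate for W-626 is €0.75/kg.
Origin Casos qualifies under the Faristan–Casos agreement and W-626 is covered: preferential rate Free applies instead.
The additional-duty order on W-626 targets Merova, not Casos; it does not apply.
Duty = €73,577.92 × 0% = €0.00.
Line 3 (W-444, Farania, 2,262 units, €388,950.90):
Base rate for W-444 is 19.5%.
Duty = €388,950.90 × 19.5% = €75,845.43.
Total = €0.00 + €0.00 + €75,845.43 = €75,845.43.

€75,845.43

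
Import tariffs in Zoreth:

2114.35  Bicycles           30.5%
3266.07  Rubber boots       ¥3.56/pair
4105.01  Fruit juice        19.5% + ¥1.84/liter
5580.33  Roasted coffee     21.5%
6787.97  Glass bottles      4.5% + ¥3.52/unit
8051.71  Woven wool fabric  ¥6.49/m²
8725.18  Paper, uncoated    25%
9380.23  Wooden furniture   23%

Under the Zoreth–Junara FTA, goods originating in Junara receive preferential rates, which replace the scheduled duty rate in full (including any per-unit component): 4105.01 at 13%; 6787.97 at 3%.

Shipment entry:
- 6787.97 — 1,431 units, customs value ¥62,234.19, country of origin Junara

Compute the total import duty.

Line 1 (6787.97, Junara, 1,431 units, ¥62,234.19):
Base rate for 6787.97 is 4.5% + ¥3.52/unit.
Origin Junara qualifies under the Zoreth–Junara agreement and 6787.97 is covered: preferential rate 3% applies instead.
Duty = ¥62,234.19 × 3% = ¥1,867.03.

¥1,867.03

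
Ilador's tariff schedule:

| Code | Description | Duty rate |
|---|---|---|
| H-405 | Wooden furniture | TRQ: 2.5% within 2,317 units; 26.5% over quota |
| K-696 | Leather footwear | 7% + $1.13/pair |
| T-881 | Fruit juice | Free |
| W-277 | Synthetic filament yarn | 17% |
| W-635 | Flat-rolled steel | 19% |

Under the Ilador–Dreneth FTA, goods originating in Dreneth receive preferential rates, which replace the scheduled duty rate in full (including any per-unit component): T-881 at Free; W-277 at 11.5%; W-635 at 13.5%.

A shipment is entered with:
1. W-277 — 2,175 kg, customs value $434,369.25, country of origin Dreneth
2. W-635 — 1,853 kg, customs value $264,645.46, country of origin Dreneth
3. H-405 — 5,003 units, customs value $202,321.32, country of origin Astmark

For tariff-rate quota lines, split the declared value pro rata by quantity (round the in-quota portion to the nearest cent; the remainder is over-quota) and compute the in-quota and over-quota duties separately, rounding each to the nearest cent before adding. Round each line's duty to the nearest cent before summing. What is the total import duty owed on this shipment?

$116,806.88

Line 1 (W-277, Dreneth, 2,175 kg, $434,369.25):
Base rate for W-277 is 17%.
Origin Dreneth qualifies under the Ilador–Dreneth agreement and W-277 is covered: preferential rate 11.5% applies instead.
Duty = $434,369.25 × 11.5% = $49,952.46.
Line 2 (W-635, Dreneth, 1,853 kg, $264,645.46):
Base rate for W-635 is 19%.
Origin Dreneth qualifies under the Ilador–Dreneth agreement and W-635 is covered: preferential rate 13.5% applies instead.
Duty = $264,645.46 × 13.5% = $35,727.14.
Line 3 (H-405, Astmark, 5,003 units, $202,321.32):
Code H-405 is under a tariff-rate quota (threshold 2,317 units). In-quota: 2,317 units at 2.5%; over-quota: 2,686 units at 26.5%.
Pro-rata value split: in-quota = $202,321.32 × 2,317/5,003 = $93,699.48; over-quota = $202,321.32 − $93,699.48 = $108,621.84.
In-quota duty = $93,699.48 × 2.5% = $2,342.49. Over-quota duty = $108,621.84 × 26.5% = $28,784.79.
Line duty = $2,342.49 + $28,784.79 = $31,127.28.
Total = $49,952.46 + $35,727.14 + $31,127.28 = $116,806.88.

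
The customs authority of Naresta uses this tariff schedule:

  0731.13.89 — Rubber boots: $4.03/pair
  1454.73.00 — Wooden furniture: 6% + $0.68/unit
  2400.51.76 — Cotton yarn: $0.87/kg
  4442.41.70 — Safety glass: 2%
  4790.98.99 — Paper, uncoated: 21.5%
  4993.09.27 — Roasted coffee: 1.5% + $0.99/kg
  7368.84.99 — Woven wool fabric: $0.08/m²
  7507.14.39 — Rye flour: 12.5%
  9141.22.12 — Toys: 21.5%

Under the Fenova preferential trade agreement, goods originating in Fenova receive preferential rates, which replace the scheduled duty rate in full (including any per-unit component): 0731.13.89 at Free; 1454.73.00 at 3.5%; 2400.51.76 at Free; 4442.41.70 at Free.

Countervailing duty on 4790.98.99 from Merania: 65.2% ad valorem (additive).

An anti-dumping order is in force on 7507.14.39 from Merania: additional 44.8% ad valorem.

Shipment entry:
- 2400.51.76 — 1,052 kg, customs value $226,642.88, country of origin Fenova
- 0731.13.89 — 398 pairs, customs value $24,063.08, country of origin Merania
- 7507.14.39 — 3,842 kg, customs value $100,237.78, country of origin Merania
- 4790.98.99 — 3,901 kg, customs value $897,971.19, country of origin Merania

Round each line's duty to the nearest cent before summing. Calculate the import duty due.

$837,581.21

Line 1 (2400.51.76, Fenova, 1,052 kg, $226,642.88):
Base rate for 2400.51.76 is $0.87/kg.
Origin Fenova qualifies under the Naresta–Fenova agreement and 2400.51.76 is covered: preferential rate Free applies instead.
Duty = $226,642.88 × 0% = $0.00.
Line 2 (0731.13.89, Merania, 398 pairs, $24,063.08):
Base rate for 0731.13.89 is $4.03/pair.
0731.13.89 has an FTA preferential rate, but origin Merania is not Fenova; base rate stands.
Duty = 398 × $4.03 = $1,603.94.
Line 3 (7507.14.39, Merania, 3,842 kg, $100,237.78):
Base rate for 7507.14.39 is 12.5%.
Additional duty on 7507.14.39 from Merania: +44.8%. Applied ad valorem rate: 12.5% + 44.8% = 57.3%.
Duty = $100,237.78 × 57.3% = $57,436.25.
Line 4 (4790.98.99, Merania, 3,901 kg, $897,971.19):
Base rate for 4790.98.99 is 21.5%.
Additional duty on 4790.98.99 from Merania: +65.2%. Applied ad valorem rate: 21.5% + 65.2% = 86.7%.
Duty = $897,971.19 × 86.7% = $778,541.02.
Total = $0.00 + $1,603.94 + $57,436.25 + $778,541.02 = $837,581.21.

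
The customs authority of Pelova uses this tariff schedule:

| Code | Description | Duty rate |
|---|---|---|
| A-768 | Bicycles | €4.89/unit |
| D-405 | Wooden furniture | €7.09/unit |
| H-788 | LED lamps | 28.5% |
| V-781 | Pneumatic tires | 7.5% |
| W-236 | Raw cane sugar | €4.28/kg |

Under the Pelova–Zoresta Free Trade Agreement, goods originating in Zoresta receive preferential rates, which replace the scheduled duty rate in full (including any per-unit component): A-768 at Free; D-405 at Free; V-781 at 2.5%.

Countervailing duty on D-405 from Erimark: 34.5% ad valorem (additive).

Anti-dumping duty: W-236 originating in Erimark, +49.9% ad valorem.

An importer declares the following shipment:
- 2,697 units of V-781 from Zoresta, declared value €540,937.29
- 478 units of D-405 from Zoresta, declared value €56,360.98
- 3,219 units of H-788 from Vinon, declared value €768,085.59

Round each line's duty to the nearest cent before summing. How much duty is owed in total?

Line 1 (V-781, Zoresta, 2,697 units, €540,937.29):
Base rate for V-781 is 7.5%.
Origin Zoresta qualifies under the Pelova–Zoresta agreement and V-781 is covered: preferential rate 2.5% applies instead.
Duty = €540,937.29 × 2.5% = €13,523.43.
Line 2 (D-405, Zoresta, 478 units, €56,360.98):
Base rate for D-405 is €7.09/unit.
Origin Zoresta qualifies under the Pelova–Zoresta agreement and D-405 is covered: preferential rate Free applies instead.
The additional-duty order on D-405 targets Erimark, not Zoresta; it does not apply.
Duty = €56,360.98 × 0% = €0.00.
Line 3 (H-788, Vinon, 3,219 units, €768,085.59):
Base rate for H-788 is 28.5%.
Duty = €768,085.59 × 28.5% = €218,904.39.
Total = €13,523.43 + €0.00 + €218,904.39 = €232,427.82.

€232,427.82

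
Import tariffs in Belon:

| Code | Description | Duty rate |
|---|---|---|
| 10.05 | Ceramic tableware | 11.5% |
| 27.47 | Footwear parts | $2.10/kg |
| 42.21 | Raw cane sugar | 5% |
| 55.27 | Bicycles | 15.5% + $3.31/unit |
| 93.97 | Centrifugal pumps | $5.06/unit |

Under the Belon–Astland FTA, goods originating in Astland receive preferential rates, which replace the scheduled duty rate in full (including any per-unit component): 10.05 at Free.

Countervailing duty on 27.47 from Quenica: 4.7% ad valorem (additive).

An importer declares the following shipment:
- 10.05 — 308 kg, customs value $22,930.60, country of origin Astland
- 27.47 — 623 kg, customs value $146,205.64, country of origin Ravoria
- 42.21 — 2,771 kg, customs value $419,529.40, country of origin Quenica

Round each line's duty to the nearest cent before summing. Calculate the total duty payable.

$22,284.77

Line 1 (10.05, Astland, 308 kg, $22,930.60):
Base rate for 10.05 is 11.5%.
Origin Astland qualifies under the Belon–Astland agreement and 10.05 is covered: preferential rate Free applies instead.
Duty = $22,930.60 × 0% = $0.00.
Line 2 (27.47, Ravoria, 623 kg, $146,205.64):
Base rate for 27.47 is $2.10/kg.
The additional-duty order on 27.47 targets Quenica, not Ravoria; it does not apply.
Duty = 623 × $2.10 = $1,308.30.
Line 3 (42.21, Quenica, 2,771 kg, $419,529.40):
Base rate for 42.21 is 5%.
Duty = $419,529.40 × 5% = $20,976.47.
Total = $0.00 + $1,308.30 + $20,976.47 = $22,284.77.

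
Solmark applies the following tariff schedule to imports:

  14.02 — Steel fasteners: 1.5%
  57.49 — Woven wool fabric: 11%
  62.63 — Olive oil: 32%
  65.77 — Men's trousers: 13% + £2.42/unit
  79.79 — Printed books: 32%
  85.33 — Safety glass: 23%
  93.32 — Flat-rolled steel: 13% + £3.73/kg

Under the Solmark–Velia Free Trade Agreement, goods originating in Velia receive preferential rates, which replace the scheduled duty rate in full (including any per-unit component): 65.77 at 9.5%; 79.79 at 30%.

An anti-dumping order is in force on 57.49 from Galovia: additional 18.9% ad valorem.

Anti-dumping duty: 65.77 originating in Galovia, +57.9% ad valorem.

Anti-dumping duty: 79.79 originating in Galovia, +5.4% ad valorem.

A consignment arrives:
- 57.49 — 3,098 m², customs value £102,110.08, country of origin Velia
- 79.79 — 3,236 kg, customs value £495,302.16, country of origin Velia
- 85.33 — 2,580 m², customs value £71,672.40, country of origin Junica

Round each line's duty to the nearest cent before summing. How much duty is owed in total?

£176,307.41

Line 1 (57.49, Velia, 3,098 m², £102,110.08):
Base rate for 57.49 is 11%.
Origin Velia is the FTA partner but 57.49 is not on the preference list; base rate stands.
The additional-duty order on 57.49 targets Galovia, not Velia; it does not apply.
Duty = £102,110.08 × 11% = £11,232.11.
Line 2 (79.79, Velia, 3,236 kg, £495,302.16):
Base rate for 79.79 is 32%.
Origin Velia qualifies under the Solmark–Velia agreement and 79.79 is covered: preferential rate 30% applies instead.
The additional-duty order on 79.79 targets Galovia, not Velia; it does not apply.
Duty = £495,302.16 × 30% = £148,590.65.
Line 3 (85.33, Junica, 2,580 m², £71,672.40):
Base rate for 85.33 is 23%.
Duty = £71,672.40 × 23% = £16,484.65.
Total = £11,232.11 + £148,590.65 + £16,484.65 = £176,307.41.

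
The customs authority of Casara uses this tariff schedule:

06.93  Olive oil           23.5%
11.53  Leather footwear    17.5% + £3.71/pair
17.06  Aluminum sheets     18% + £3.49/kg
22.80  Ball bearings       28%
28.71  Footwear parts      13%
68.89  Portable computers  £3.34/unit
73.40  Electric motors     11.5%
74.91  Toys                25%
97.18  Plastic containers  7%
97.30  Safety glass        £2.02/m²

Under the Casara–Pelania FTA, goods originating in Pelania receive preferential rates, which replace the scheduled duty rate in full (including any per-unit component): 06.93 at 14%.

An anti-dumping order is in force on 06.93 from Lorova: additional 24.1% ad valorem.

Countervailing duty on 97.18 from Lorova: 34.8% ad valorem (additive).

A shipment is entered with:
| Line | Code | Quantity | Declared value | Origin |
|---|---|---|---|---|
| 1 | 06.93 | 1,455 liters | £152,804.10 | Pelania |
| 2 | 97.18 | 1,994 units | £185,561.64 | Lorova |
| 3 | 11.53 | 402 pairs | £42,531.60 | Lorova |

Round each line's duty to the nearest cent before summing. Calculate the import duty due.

Line 1 (06.93, Pelania, 1,455 liters, £152,804.10):
Base rate for 06.93 is 23.5%.
Origin Pelania qualifies under the Casara–Pelania agreement and 06.93 is covered: preferential rate 14% applies instead.
The additional-duty order on 06.93 targets Lorova, not Pelania; it does not apply.
Duty = £152,804.10 × 14% = £21,392.57.
Line 2 (97.18, Lorova, 1,994 units, £185,561.64):
Base rate for 97.18 is 7%.
Additional duty on 97.18 from Lorova: +34.8%. Applied ad valorem rate: 7% + 34.8% = 41.8%.
Duty = £185,561.64 × 41.8% = £77,564.77.
Line 3 (11.53, Lorova, 402 pairs, £42,531.60):
Base rate for 11.53 is 17.5% + £3.71/pair.
Duty = £42,531.60 × 17.5% + 402 × £3.71 = £8,934.45.
Total = £21,392.57 + £77,564.77 + £8,934.45 = £107,891.79.

£107,891.79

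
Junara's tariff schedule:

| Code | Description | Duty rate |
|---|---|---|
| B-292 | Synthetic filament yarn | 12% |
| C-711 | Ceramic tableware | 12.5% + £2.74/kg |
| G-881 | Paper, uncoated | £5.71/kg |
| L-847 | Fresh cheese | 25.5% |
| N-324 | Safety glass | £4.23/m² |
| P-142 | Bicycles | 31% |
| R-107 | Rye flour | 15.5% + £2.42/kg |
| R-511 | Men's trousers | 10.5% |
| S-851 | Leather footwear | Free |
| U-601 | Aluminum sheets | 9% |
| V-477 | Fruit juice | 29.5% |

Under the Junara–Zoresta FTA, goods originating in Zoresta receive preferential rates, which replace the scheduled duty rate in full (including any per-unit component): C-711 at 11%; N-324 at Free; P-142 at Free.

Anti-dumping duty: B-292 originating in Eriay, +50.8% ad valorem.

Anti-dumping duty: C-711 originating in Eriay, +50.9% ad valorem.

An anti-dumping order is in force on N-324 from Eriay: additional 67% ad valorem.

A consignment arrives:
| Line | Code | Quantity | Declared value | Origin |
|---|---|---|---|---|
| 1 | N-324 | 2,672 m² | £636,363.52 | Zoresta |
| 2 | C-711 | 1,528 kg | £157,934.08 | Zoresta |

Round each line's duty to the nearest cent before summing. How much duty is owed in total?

£17,372.75

Line 1 (N-324, Zoresta, 2,672 m², £636,363.52):
Base rate for N-324 is £4.23/m².
Origin Zoresta qualifies under the Junara–Zoresta agreement and N-324 is covered: preferential rate Free applies instead.
The additional-duty order on N-324 targets Eriay, not Zoresta; it does not apply.
Duty = £636,363.52 × 0% = £0.00.
Line 2 (C-711, Zoresta, 1,528 kg, £157,934.08):
Base rate for C-711 is 12.5% + £2.74/kg.
Origin Zoresta qualifies under the Junara–Zoresta agreement and C-711 is covered: preferential rate 11% applies instead.
The additional-duty order on C-711 targets Eriay, not Zoresta; it does not apply.
Duty = £157,934.08 × 11% = £17,372.75.
Total = £0.00 + £17,372.75 = £17,372.75.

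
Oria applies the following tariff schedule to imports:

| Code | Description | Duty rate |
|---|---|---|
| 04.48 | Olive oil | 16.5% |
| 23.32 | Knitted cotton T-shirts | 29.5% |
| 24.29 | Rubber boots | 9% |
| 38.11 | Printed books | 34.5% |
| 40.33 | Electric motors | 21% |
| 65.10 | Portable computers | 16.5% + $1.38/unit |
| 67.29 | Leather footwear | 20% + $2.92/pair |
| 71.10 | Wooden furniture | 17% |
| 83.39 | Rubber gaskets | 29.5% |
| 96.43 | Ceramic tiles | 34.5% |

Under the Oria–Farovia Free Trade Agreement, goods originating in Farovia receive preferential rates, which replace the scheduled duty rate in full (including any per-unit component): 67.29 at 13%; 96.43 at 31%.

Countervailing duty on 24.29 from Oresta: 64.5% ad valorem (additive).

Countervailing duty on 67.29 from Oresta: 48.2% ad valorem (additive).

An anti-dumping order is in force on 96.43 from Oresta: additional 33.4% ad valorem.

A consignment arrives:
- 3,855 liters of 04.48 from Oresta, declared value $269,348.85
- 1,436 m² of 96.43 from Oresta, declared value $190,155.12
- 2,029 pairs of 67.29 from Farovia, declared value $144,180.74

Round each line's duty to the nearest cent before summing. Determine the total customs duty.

Line 1 (04.48, Oresta, 3,855 liters, $269,348.85):
Base rate for 04.48 is 16.5%.
Duty = $269,348.85 × 16.5% = $44,442.56.
Line 2 (96.43, Oresta, 1,436 m², $190,155.12):
Base rate for 96.43 is 34.5%.
96.43 has an FTA preferential rate, but origin Oresta is not Farovia; base rate stands.
Additional duty on 96.43 from Oresta: +33.4%. Applied ad valorem rate: 34.5% + 33.4% = 67.9%.
Duty = $190,155.12 × 67.9% = $129,115.33.
Line 3 (67.29, Farovia, 2,029 pairs, $144,180.74):
Base rate for 67.29 is 20% + $2.92/pair.
Origin Farovia qualifies under the Oria–Farovia agreement and 67.29 is covered: preferential rate 13% applies instead.
The additional-duty order on 67.29 targets Oresta, not Farovia; it does not apply.
Duty = $144,180.74 × 13% = $18,743.50.
Total = $44,442.56 + $129,115.33 + $18,743.50 = $192,301.39.

$192,301.39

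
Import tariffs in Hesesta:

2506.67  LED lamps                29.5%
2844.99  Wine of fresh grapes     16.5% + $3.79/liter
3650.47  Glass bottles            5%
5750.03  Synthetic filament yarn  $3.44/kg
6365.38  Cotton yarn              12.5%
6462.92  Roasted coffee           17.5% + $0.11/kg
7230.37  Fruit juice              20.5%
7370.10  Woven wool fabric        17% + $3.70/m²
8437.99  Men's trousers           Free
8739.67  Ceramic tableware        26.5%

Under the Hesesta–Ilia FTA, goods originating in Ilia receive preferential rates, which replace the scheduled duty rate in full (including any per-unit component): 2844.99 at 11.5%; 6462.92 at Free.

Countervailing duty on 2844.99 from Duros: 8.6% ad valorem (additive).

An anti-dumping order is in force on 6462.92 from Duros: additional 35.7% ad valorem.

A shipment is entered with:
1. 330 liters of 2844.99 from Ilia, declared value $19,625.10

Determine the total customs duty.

$2,256.89

Line 1 (2844.99, Ilia, 330 liters, $19,625.10):
Base rate for 2844.99 is 16.5% + $3.79/liter.
Origin Ilia qualifies under the Hesesta–Ilia agreement and 2844.99 is covered: preferential rate 11.5% applies instead.
The additional-duty order on 2844.99 targets Duros, not Ilia; it does not apply.
Duty = $19,625.10 × 11.5% = $2,256.89.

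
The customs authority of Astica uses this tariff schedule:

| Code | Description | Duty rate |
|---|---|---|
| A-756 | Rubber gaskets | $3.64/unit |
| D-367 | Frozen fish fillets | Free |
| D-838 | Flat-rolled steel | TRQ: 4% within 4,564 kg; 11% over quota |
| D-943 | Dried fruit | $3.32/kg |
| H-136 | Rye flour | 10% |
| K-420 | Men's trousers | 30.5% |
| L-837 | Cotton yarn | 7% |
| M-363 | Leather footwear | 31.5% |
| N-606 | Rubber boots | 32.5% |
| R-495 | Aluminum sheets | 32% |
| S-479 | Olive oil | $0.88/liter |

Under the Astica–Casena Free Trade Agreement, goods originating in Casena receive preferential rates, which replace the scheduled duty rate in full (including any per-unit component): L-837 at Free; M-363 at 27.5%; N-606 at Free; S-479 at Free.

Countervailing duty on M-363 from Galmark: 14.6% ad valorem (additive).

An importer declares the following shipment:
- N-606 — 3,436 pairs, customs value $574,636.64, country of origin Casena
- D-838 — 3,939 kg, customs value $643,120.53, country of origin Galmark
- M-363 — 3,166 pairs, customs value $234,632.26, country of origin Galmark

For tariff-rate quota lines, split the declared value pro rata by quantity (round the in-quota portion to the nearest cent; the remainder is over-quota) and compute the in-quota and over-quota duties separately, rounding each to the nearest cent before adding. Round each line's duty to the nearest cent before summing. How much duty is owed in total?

$133,890.29

Line 1 (N-606, Casena, 3,436 pairs, $574,636.64):
Base rate for N-606 is 32.5%.
Origin Casena qualifies under the Astica–Casena agreement and N-606 is covered: preferential rate Free applies instead.
Duty = $574,636.64 × 0% = $0.00.
Line 2 (D-838, Galmark, 3,939 kg, $643,120.53):
Code D-838 is under a tariff-rate quota (threshold 4,564 kg). Quantity 3,939 kg is within the quota, so the in-quota rate 4% applies to the full value.
Duty = $643,120.53 × 4% = $25,724.82.
Line 3 (M-363, Galmark, 3,166 pairs, $234,632.26):
Base rate for M-363 is 31.5%.
M-363 has an FTA preferential rate, but origin Galmark is not Casena; base rate stands.
Additional duty on M-363 from Galmark: +14.6%. Applied ad valorem rate: 31.5% + 14.6% = 46.1%.
Duty = $234,632.26 × 46.1% = $108,165.47.
Total = $0.00 + $25,724.82 + $108,165.47 = $133,890.29.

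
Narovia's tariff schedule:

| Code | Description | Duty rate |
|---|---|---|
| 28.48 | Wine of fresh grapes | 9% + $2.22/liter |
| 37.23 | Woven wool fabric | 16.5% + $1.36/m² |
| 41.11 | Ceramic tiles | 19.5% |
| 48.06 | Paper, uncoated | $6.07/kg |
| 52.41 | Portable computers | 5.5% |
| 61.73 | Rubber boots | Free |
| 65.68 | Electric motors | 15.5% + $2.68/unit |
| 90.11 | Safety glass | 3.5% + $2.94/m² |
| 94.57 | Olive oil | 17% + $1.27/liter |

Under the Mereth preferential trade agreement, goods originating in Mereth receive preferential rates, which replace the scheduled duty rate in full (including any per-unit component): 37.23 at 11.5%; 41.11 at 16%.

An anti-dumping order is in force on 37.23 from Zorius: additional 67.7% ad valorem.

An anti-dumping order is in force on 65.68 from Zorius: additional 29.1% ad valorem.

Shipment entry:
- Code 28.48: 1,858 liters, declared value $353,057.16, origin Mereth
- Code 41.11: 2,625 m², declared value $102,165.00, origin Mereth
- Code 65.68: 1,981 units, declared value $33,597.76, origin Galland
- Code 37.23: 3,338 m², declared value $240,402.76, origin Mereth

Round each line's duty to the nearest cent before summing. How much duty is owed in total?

$90,409.35

Line 1 (28.48, Mereth, 1,858 liters, $353,057.16):
Base rate for 28.48 is 9% + $2.22/liter.
Origin Mereth is the FTA partner but 28.48 is not on the preference list; base rate stands.
Duty = $353,057.16 × 9% + 1,858 × $2.22 = $35,899.90.
Line 2 (41.11, Mereth, 2,625 m², $102,165.00):
Base rate for 41.11 is 19.5%.
Origin Mereth qualifies under the Narovia–Mereth agreement and 41.11 is covered: preferential rate 16% applies instead.
Duty = $102,165.00 × 16% = $16,346.40.
Line 3 (65.68, Galland, 1,981 units, $33,597.76):
Base rate for 65.68 is 15.5% + $2.68/unit.
The additional-duty order on 65.68 targets Zorius, not Galland; it does not apply.
Duty = $33,597.76 × 15.5% + 1,981 × $2.68 = $10,516.73.
Line 4 (37.23, Mereth, 3,338 m², $240,402.76):
Base rate for 37.23 is 16.5% + $1.36/m².
Origin Mereth qualifies under the Narovia–Mereth agreement and 37.23 is covered: preferential rate 11.5% applies instead.
The additional-duty order on 37.23 targets Zorius, not Mereth; it does not apply.
Duty = $240,402.76 × 11.5% = $27,646.32.
Total = $35,899.90 + $16,346.40 + $10,516.73 + $27,646.32 = $90,409.35.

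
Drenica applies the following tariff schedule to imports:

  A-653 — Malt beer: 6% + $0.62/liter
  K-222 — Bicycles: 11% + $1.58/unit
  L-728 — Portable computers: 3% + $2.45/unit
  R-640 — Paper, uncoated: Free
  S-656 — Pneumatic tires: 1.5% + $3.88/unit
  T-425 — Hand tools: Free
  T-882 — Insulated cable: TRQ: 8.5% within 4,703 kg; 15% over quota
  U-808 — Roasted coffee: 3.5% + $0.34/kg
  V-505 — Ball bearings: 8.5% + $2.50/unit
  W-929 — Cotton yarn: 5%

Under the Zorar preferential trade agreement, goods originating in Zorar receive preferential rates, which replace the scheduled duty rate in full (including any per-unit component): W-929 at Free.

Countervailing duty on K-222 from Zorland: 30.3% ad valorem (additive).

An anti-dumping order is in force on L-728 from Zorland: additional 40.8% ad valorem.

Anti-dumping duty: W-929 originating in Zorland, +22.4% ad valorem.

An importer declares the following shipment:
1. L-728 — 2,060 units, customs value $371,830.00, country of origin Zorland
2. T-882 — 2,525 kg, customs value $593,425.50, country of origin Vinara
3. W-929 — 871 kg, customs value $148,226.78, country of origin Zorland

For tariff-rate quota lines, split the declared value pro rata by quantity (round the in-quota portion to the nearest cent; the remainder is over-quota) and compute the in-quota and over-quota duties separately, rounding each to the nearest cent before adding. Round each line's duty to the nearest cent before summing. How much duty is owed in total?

Line 1 (L-728, Zorland, 2,060 units, $371,830.00):
Base rate for L-728 is 3% + $2.45/unit.
Additional duty on L-728 from Zorland: +40.8%. Applied ad valorem rate: 3% + 40.8% = 43.8%.
Duty = $371,830.00 × 43.8% + 2,060 × $2.45 = $167,908.54.
Line 2 (T-882, Vinara, 2,525 kg, $593,425.50):
Code T-882 is under a tariff-rate quota (threshold 4,703 kg). Quantity 2,525 kg is within the quota, so the in-quota rate 8.5% applies to the full value.
Duty = $593,425.50 × 8.5% = $50,441.17.
Line 3 (W-929, Zorland, 871 kg, $148,226.78):
Base rate for W-929 is 5%.
W-929 has an FTA preferential rate, but origin Zorland is not Zorar; base rate stands.
Additional duty on W-929 from Zorland: +22.4%. Applied ad valorem rate: 5% + 22.4% = 27.4%.
Duty = $148,226.78 × 27.4% = $40,614.14.
Total = $167,908.54 + $50,441.17 + $40,614.14 = $258,963.85.

$258,963.85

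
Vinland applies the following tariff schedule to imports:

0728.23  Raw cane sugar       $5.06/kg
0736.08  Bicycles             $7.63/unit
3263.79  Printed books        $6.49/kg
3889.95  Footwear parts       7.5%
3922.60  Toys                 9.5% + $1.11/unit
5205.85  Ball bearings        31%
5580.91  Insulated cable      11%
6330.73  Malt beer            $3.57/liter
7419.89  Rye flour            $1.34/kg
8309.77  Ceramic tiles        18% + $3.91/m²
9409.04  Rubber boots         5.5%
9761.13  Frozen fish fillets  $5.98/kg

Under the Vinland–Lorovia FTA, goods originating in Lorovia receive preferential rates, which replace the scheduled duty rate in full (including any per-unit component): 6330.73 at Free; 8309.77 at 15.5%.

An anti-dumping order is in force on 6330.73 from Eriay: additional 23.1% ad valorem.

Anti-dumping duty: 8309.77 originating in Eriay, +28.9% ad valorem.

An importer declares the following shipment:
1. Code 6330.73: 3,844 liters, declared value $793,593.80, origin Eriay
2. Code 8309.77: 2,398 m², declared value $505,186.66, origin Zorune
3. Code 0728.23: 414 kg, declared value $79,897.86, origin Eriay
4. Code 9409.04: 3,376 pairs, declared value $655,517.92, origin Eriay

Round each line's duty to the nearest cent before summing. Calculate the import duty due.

Line 1 (6330.73, Eriay, 3,844 liters, $793,593.80):
Base rate for 6330.73 is $3.57/liter.
6330.73 has an FTA preferential rate, but origin Eriay is not Lorovia; base rate stands.
Additional duty on 6330.73 from Eriay: +23.1% ad valorem. Applied ad valorem rate = 23.1%.
Duty = $793,593.80 × 23.1% + 3,844 × $3.57 = $197,043.25.
Line 2 (8309.77, Zorune, 2,398 m², $505,186.66):
Base rate for 8309.77 is 18% + $3.91/m².
8309.77 has an FTA preferential rate, but origin Zorune is not Lorovia; base rate stands.
The additional-duty order on 8309.77 targets Eriay, not Zorune; it does not apply.
Duty = $505,186.66 × 18% + 2,398 × $3.91 = $100,309.78.
Line 3 (0728.23, Eriay, 414 kg, $79,897.86):
Base rate for 0728.23 is $5.06/kg.
Duty = 414 × $5.06 = $2,094.84.
Line 4 (9409.04, Eriay, 3,376 pairs, $655,517.92):
Base rate for 9409.04 is 5.5%.
Duty = $655,517.92 × 5.5% = $36,053.49.
Total = $197,043.25 + $100,309.78 + $2,094.84 + $36,053.49 = $335,501.36.

$335,501.36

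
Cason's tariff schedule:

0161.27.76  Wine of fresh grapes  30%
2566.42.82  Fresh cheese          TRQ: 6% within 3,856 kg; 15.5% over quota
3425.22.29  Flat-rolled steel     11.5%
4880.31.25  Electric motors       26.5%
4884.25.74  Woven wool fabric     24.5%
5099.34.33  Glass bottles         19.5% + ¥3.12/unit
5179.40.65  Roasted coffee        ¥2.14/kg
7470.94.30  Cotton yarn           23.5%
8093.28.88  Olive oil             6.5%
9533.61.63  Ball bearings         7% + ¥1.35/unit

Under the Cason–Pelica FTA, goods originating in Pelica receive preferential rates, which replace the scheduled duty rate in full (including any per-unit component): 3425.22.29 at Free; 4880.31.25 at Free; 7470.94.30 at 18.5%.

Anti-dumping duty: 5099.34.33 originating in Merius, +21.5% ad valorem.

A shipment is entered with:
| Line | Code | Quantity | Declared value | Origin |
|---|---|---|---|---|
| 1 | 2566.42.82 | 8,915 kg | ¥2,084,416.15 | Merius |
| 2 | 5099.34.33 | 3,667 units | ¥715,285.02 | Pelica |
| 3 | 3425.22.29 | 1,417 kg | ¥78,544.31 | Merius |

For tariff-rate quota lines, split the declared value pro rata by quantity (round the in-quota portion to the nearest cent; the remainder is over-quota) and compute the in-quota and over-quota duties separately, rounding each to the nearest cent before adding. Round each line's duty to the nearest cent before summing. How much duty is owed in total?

¥397,389.44

Line 1 (2566.42.82, Merius, 8,915 kg, ¥2,084,416.15):
Code 2566.42.82 is under a tariff-rate quota (threshold 3,856 kg). In-quota: 3,856 kg at 6%; over-quota: 5,059 kg at 15.5%.
Pro-rata value split: in-quota = ¥2,084,416.15 × 3,856/8,915 = ¥901,571.36; over-quota = ¥2,084,416.15 − ¥901,571.36 = ¥1,182,844.79.
In-quota duty = ¥901,571.36 × 6% = ¥54,094.28. Over-quota duty = ¥1,182,844.79 × 15.5% = ¥183,340.94.
Line duty = ¥54,094.28 + ¥183,340.94 = ¥237,435.22.
Line 2 (5099.34.33, Pelica, 3,667 units, ¥715,285.02):
Base rate for 5099.34.33 is 19.5% + ¥3.12/unit.
Origin Pelica is the FTA partner but 5099.34.33 is not on the preference list; base rate stands.
The additional-duty order on 5099.34.33 targets Merius, not Pelica; it does not apply.
Duty = ¥715,285.02 × 19.5% + 3,667 × ¥3.12 = ¥150,921.62.
Line 3 (3425.22.29, Merius, 1,417 kg, ¥78,544.31):
Base rate for 3425.22.29 is 11.5%.
3425.22.29 has an FTA preferential rate, but origin Merius is not Pelica; base rate stands.
Duty = ¥78,544.31 × 11.5% = ¥9,032.60.
Total = ¥237,435.22 + ¥150,921.62 + ¥9,032.60 = ¥397,389.44.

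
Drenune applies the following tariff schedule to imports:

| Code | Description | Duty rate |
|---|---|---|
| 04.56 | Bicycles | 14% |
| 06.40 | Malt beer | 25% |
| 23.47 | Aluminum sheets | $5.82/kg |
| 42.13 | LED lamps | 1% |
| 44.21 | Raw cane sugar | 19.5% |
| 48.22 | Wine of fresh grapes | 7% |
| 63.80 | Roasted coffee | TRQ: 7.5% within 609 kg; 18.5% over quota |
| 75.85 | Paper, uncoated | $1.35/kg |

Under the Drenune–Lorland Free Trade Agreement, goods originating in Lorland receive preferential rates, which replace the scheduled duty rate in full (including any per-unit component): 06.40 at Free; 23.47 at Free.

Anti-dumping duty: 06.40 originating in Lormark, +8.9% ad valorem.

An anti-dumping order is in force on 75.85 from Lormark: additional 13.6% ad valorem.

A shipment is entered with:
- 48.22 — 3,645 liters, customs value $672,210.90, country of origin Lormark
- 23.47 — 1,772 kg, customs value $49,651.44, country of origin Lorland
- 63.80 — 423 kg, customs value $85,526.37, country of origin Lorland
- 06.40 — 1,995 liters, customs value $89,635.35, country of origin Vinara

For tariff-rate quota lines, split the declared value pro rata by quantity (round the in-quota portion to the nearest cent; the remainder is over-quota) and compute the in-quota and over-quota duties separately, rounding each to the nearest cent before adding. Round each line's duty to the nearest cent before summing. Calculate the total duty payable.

$75,878.08

Line 1 (48.22, Lormark, 3,645 liters, $672,210.90):
Base rate for 48.22 is 7%.
Duty = $672,210.90 × 7% = $47,054.76.
Line 2 (23.47, Lorland, 1,772 kg, $49,651.44):
Base rate for 23.47 is $5.82/kg.
Origin Lorland qualifies under the Drenune–Lorland agreement and 23.47 is covered: preferential rate Free applies instead.
Duty = $49,651.44 × 0% = $0.00.
Line 3 (63.80, Lorland, 423 kg, $85,526.37):
Code 63.80 is under a tariff-rate quota (threshold 609 kg). Quantity 423 kg is within the quota, so the in-quota rate 7.5% applies to the full value.
Duty = $85,526.37 × 7.5% = $6,414.48.
Line 4 (06.40, Vinara, 1,995 liters, $89,635.35):
Base rate for 06.40 is 25%.
06.40 has an FTA preferential rate, but origin Vinara is not Lorland; base rate stands.
The additional-duty order on 06.40 targets Lormark, not Vinara; it does not apply.
Duty = $89,635.35 × 25% = $22,408.84.
Total = $47,054.76 + $0.00 + $6,414.48 + $22,408.84 = $75,878.08.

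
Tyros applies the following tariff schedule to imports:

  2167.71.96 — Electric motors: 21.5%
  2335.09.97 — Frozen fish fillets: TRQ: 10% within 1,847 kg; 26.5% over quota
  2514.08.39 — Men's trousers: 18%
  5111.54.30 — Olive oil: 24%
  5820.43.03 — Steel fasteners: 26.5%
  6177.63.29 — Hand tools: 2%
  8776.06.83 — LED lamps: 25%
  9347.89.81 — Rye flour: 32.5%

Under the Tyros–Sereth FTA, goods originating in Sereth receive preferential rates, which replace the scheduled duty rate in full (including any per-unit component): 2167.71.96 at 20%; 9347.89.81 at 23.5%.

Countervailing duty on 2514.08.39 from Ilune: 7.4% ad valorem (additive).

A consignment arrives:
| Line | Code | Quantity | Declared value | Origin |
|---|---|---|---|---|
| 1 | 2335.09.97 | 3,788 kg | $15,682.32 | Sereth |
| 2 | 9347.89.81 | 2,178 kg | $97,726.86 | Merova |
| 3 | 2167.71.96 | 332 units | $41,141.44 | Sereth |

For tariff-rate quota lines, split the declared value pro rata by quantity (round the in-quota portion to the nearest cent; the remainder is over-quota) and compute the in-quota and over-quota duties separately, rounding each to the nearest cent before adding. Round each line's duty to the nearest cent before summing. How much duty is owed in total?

$42,883.65

Line 1 (2335.09.97, Sereth, 3,788 kg, $15,682.32):
Code 2335.09.97 is under a tariff-rate quota (threshold 1,847 kg). In-quota: 1,847 kg at 10%; over-quota: 1,941 kg at 26.5%.
Pro-rata value split: in-quota = $15,682.32 × 1,847/3,788 = $7,646.58; over-quota = $15,682.32 − $7,646.58 = $8,035.74.
In-quota duty = $7,646.58 × 10% = $764.66. Over-quota duty = $8,035.74 × 26.5% = $2,129.47.
Line duty = $764.66 + $2,129.47 = $2,894.13.
Line 2 (9347.89.81, Merova, 2,178 kg, $97,726.86):
Base rate for 9347.89.81 is 32.5%.
9347.89.81 has an FTA preferential rate, but origin Merova is not Sereth; base rate stands.
Duty = $97,726.86 × 32.5% = $31,761.23.
Line 3 (2167.71.96, Sereth, 332 units, $41,141.44):
Base rate for 2167.71.96 is 21.5%.
Origin Sereth qualifies under the Tyros–Sereth agreement and 2167.71.96 is covered: preferential rate 20% applies instead.
Duty = $41,141.44 × 20% = $8,228.29.
Total = $2,894.13 + $31,761.23 + $8,228.29 = $42,883.65.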